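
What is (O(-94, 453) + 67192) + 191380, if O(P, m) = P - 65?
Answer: 258413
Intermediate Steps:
O(P, m) = -65 + P
(O(-94, 453) + 67192) + 191380 = ((-65 - 94) + 67192) + 191380 = (-159 + 67192) + 191380 = 67033 + 191380 = 258413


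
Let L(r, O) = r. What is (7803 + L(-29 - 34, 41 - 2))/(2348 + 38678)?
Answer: 3870/20513 ≈ 0.18866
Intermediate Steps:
(7803 + L(-29 - 34, 41 - 2))/(2348 + 38678) = (7803 + (-29 - 34))/(2348 + 38678) = (7803 - 63)/41026 = 7740*(1/41026) = 3870/20513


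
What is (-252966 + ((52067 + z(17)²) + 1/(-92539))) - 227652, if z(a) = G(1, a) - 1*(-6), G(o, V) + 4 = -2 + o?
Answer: -39657588451/92539 ≈ -4.2855e+5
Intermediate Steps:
G(o, V) = -6 + o (G(o, V) = -4 + (-2 + o) = -6 + o)
z(a) = 1 (z(a) = (-6 + 1) - 1*(-6) = -5 + 6 = 1)
(-252966 + ((52067 + z(17)²) + 1/(-92539))) - 227652 = (-252966 + ((52067 + 1²) + 1/(-92539))) - 227652 = (-252966 + ((52067 + 1) - 1/92539)) - 227652 = (-252966 + (52068 - 1/92539)) - 227652 = (-252966 + 4818320651/92539) - 227652 = -18590900023/92539 - 227652 = -39657588451/92539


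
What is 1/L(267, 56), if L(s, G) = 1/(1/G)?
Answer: 1/56 ≈ 0.017857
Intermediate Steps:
L(s, G) = G
1/L(267, 56) = 1/56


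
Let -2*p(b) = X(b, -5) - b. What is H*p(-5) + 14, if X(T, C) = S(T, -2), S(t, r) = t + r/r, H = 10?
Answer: 9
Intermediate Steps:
S(t, r) = 1 + t (S(t, r) = t + 1 = 1 + t)
X(T, C) = 1 + T
p(b) = -½ (p(b) = -((1 + b) - b)/2 = -½*1 = -½)
H*p(-5) + 14 = 10*(-½) + 14 = -5 + 14 = 9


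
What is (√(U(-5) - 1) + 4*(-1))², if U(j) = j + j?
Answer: (4 - I*√11)² ≈ 5.0 - 26.533*I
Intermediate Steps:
U(j) = 2*j
(√(U(-5) - 1) + 4*(-1))² = (√(2*(-5) - 1) + 4*(-1))² = (√(-10 - 1) - 4)² = (√(-11) - 4)² = (I*√11 - 4)² = (-4 + I*√11)²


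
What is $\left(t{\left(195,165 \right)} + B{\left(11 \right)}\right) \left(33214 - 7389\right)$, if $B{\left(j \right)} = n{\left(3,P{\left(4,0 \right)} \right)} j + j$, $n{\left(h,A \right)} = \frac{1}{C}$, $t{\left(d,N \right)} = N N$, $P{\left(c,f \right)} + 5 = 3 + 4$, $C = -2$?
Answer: $\frac{1406455325}{2} \approx 7.0323 \cdot 10^{8}$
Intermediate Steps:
$P{\left(c,f \right)} = 2$ ($P{\left(c,f \right)} = -5 + \left(3 + 4\right) = -5 + 7 = 2$)
$t{\left(d,N \right)} = N^{2}$
$n{\left(h,A \right)} = - \frac{1}{2}$ ($n{\left(h,A \right)} = \frac{1}{-2} = - \frac{1}{2}$)
$B{\left(j \right)} = \frac{j}{2}$ ($B{\left(j \right)} = - \frac{j}{2} + j = \frac{j}{2}$)
$\left(t{\left(195,165 \right)} + B{\left(11 \right)}\right) \left(33214 - 7389\right) = \left(165^{2} + \frac{1}{2} \cdot 11\right) \left(33214 - 7389\right) = \left(27225 + \frac{11}{2}\right) 25825 = \frac{54461}{2} \cdot 25825 = \frac{1406455325}{2}$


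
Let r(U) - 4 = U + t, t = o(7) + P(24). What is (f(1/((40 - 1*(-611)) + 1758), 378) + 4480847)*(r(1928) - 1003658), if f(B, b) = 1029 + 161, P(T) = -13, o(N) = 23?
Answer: -4489728175492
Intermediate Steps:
t = 10 (t = 23 - 13 = 10)
f(B, b) = 1190
r(U) = 14 + U (r(U) = 4 + (U + 10) = 4 + (10 + U) = 14 + U)
(f(1/((40 - 1*(-611)) + 1758), 378) + 4480847)*(r(1928) - 1003658) = (1190 + 4480847)*((14 + 1928) - 1003658) = 4482037*(1942 - 1003658) = 4482037*(-1001716) = -4489728175492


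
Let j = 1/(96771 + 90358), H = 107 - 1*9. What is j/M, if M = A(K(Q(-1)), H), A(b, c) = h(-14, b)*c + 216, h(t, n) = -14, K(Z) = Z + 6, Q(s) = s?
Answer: -1/216321124 ≈ -4.6228e-9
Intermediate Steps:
K(Z) = 6 + Z
H = 98 (H = 107 - 9 = 98)
A(b, c) = 216 - 14*c (A(b, c) = -14*c + 216 = 216 - 14*c)
j = 1/187129 ≈ 5.3439e-6
M = -1156 (M = 216 - 14*98 = 216 - 1372 = -1156)
j/M = (1/187129)/(-1156) = (1/187129)*(-1/1156) = -1/216321124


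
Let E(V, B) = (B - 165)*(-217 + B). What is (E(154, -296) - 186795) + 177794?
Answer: 227492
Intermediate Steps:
E(V, B) = (-217 + B)*(-165 + B) (E(V, B) = (-165 + B)*(-217 + B) = (-217 + B)*(-165 + B))
(E(154, -296) - 186795) + 177794 = ((35805 + (-296)² - 382*(-296)) - 186795) + 177794 = ((35805 + 87616 + 113072) - 186795) + 177794 = (236493 - 186795) + 177794 = 49698 + 177794 = 227492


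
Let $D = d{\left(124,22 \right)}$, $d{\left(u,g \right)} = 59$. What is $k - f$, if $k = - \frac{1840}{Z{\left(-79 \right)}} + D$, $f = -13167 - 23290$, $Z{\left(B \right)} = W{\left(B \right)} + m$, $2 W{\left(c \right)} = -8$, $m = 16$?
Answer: $\frac{109088}{3} \approx 36363.0$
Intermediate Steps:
$W{\left(c \right)} = -4$ ($W{\left(c \right)} = \frac{1}{2} \left(-8\right) = -4$)
$Z{\left(B \right)} = 12$ ($Z{\left(B \right)} = -4 + 16 = 12$)
$D = 59$
$f = -36457$ ($f = -13167 - 23290 = -36457$)
$k = - \frac{283}{3}$ ($k = - \frac{1840}{12} + 59 = \left(-1840\right) \frac{1}{12} + 59 = - \frac{460}{3} + 59 = - \frac{283}{3} \approx -94.333$)
$k - f = - \frac{283}{3} - -36457 = - \frac{283}{3} + 36457 = \frac{109088}{3}$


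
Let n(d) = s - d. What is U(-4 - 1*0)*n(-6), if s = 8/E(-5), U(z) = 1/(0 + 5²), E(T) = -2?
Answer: 2/25 ≈ 0.080000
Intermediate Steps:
U(z) = 1/25 (U(z) = 1/(0 + 25) = 1/25)
s = -4 (s = 8/(-2) = 8*(-½) = -4)
n(d) = -4 - d
U(-4 - 1*0)*n(-6) = (-4 - 1*(-6))/25 = (-4 + 6)/25 = (1/25)*2 = 2/25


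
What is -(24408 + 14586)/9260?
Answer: -19497/4630 ≈ -4.2110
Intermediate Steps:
-(24408 + 14586)/9260 = -38994/9260 = -1*19497/4630 = -19497/4630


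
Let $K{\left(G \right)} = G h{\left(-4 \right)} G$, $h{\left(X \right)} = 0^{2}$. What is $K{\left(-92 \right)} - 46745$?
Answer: $-46745$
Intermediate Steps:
$h{\left(X \right)} = 0$
$K{\left(G \right)} = 0$ ($K{\left(G \right)} = G 0 G = 0 G = 0$)
$K{\left(-92 \right)} - 46745 = 0 - 46745 = -46745$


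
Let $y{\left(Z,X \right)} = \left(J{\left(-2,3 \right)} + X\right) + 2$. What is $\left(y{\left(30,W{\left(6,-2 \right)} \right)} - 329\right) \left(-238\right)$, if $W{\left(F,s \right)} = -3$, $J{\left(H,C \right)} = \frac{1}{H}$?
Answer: $78659$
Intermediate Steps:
$y{\left(Z,X \right)} = \frac{3}{2} + X$ ($y{\left(Z,X \right)} = \left(\frac{1}{-2} + X\right) + 2 = \left(- \frac{1}{2} + X\right) + 2 = \frac{3}{2} + X$)
$\left(y{\left(30,W{\left(6,-2 \right)} \right)} - 329\right) \left(-238\right) = \left(\left(\frac{3}{2} - 3\right) - 329\right) \left(-238\right) = \left(- \frac{3}{2} - 329\right) \left(-238\right) = \left(- \frac{661}{2}\right) \left(-238\right) = 78659$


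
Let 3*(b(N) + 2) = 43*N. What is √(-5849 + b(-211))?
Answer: I*√79878/3 ≈ 94.209*I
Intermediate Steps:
b(N) = -2 + 43*N/3 (b(N) = -2 + (43*N)/3 = -2 + 43*N/3)
√(-5849 + b(-211)) = √(-5849 + (-2 + (43/3)*(-211))) = √(-5849 + (-2 - 9073/3)) = √(-5849 - 9079/3) = √(-26626/3) = I*√79878/3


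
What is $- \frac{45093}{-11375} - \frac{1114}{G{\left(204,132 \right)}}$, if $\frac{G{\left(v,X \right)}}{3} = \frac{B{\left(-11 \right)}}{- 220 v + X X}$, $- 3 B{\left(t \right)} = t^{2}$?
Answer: $- \frac{31628191977}{125125} \approx -2.5277 \cdot 10^{5}$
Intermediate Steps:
$B{\left(t \right)} = - \frac{t^{2}}{3}$
$G{\left(v,X \right)} = - \frac{121}{X^{2} - 220 v}$ ($G{\left(v,X \right)} = 3 \frac{\left(- \frac{1}{3}\right) \left(-11\right)^{2}}{- 220 v + X X} = 3 \frac{\left(- \frac{1}{3}\right) 121}{- 220 v + X^{2}} = 3 \left(- \frac{121}{3 \left(X^{2} - 220 v\right)}\right) = - \frac{121}{X^{2} - 220 v}$)
$- \frac{45093}{-11375} - \frac{1114}{G{\left(204,132 \right)}} = - \frac{45093}{-11375} - \frac{1114}{121 \frac{1}{- 132^{2} + 220 \cdot 204}} = \left(-45093\right) \left(- \frac{1}{11375}\right) - \frac{1114}{121 \frac{1}{\left(-1\right) 17424 + 44880}} = \frac{45093}{11375} - \frac{1114}{121 \frac{1}{-17424 + 44880}} = \frac{45093}{11375} - \frac{1114}{121 \cdot \frac{1}{27456}} = \frac{45093}{11375} - \frac{1114}{\frac{11}{2496}} = \frac{45093}{11375} - \frac{2780544}{11} = - \frac{31628191977}{125125}$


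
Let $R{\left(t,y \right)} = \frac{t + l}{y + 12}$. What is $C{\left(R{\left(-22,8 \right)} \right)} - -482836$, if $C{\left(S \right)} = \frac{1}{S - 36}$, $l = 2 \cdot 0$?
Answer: $\frac{179132146}{371} \approx 4.8284 \cdot 10^{5}$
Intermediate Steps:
$l = 0$
$R{\left(t,y \right)} = \frac{t}{12 + y}$ ($R{\left(t,y \right)} = \frac{t + 0}{y + 12} = \frac{t}{12 + y}$)
$C{\left(S \right)} = \frac{1}{-36 + S}$
$C{\left(R{\left(-22,8 \right)} \right)} - -482836 = \frac{1}{-36 - \frac{22}{12 + 8}} - -482836 = \frac{1}{-36 - \frac{22}{20}} + 482836 = \frac{1}{-36 - \frac{11}{10}} + 482836 = \frac{1}{- \frac{371}{10}} + 482836 = - \frac{10}{371} + 482836 = \frac{179132146}{371}$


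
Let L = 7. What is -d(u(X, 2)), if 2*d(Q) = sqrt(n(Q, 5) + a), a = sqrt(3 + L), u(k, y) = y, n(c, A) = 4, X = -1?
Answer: -sqrt(4 + sqrt(10))/2 ≈ -1.3381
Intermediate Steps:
a = sqrt(10) (a = sqrt(3 + 7) = sqrt(10) ≈ 3.1623)
d(Q) = sqrt(4 + sqrt(10))/2
-d(u(X, 2)) = -sqrt(4 + sqrt(10))/2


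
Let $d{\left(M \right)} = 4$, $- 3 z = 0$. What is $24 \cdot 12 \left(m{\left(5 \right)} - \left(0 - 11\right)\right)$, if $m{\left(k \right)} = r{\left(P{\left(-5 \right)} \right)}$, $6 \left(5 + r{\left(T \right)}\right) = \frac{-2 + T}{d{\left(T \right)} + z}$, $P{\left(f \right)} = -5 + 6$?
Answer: $1716$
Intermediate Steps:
$z = 0$ ($z = \left(- \frac{1}{3}\right) 0 = 0$)
$P{\left(f \right)} = 1$
$r{\left(T \right)} = - \frac{61}{12} + \frac{T}{24}$ ($r{\left(T \right)} = -5 + \frac{\left(-2 + T\right) \frac{1}{4 + 0}}{6} = -5 + \frac{\left(-2 + T\right) \frac{1}{4}}{6} = -5 + \frac{- \frac{1}{2} + \frac{T}{4}}{6} = -5 + \left(- \frac{1}{12} + \frac{T}{24}\right) = - \frac{61}{12} + \frac{T}{24}$)
$m{\left(k \right)} = - \frac{121}{24}$ ($m{\left(k \right)} = - \frac{61}{12} + \frac{1}{24} \cdot 1 = - \frac{61}{12} + \frac{1}{24} = - \frac{121}{24}$)
$24 \cdot 12 \left(m{\left(5 \right)} - \left(0 - 11\right)\right) = 24 \cdot 12 \left(- \frac{121}{24} - \left(0 - 11\right)\right) = 288 \left(- \frac{121}{24} - -11\right) = 288 \left(- \frac{121}{24} + 11\right) = 288 \cdot \frac{143}{24} = 1716$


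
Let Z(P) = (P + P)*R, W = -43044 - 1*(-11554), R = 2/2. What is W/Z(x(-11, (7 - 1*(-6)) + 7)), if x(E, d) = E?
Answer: 15745/11 ≈ 1431.4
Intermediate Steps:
R = 1 (R = 2*(½) = 1)
W = -31490 (W = -43044 + 11554 = -31490)
Z(P) = 2*P (Z(P) = (P + P)*1 = (2*P)*1 = 2*P)
W/Z(x(-11, (7 - 1*(-6)) + 7)) = -31490/(2*(-11)) = -31490/(-22) = -31490*(-1/22) = 15745/11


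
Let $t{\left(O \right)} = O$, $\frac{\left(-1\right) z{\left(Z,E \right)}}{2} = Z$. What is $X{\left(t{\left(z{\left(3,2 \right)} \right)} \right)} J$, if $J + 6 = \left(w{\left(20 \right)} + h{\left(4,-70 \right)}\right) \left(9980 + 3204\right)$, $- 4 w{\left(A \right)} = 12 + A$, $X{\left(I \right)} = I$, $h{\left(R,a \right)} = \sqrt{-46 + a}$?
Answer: $632868 - 158208 i \sqrt{29} \approx 6.3287 \cdot 10^{5} - 8.5198 \cdot 10^{5} i$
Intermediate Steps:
$z{\left(Z,E \right)} = - 2 Z$
$w{\left(A \right)} = -3 - \frac{A}{4}$ ($w{\left(A \right)} = - \frac{12 + A}{4} = -3 - \frac{A}{4}$)
$J = -105478 + 26368 i \sqrt{29}$ ($J = -6 + \left(\left(-3 - 5\right) + \sqrt{-46 - 70}\right) \left(9980 + 3204\right) = -6 + \left(\left(-3 - 5\right) + \sqrt{-116}\right) 13184 = -6 + \left(-8 + 2 i \sqrt{29}\right) 13184 = -6 - \left(105472 - 26368 i \sqrt{29}\right) = -105478 + 26368 i \sqrt{29} \approx -1.0548 \cdot 10^{5} + 1.42 \cdot 10^{5} i$)
$X{\left(t{\left(z{\left(3,2 \right)} \right)} \right)} J = \left(-2\right) 3 \left(-105478 + 26368 i \sqrt{29}\right) = - 6 \left(-105478 + 26368 i \sqrt{29}\right) = 632868 - 158208 i \sqrt{29}$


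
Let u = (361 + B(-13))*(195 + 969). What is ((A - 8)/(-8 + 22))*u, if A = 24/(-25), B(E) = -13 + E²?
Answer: -9628608/25 ≈ -3.8514e+5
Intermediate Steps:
A = -24/25 (A = 24*(-1/25) = -24/25 ≈ -0.96000)
u = 601788 (u = (361 + (-13 + (-13)²))*(195 + 969) = (361 + (-13 + 169))*1164 = (361 + 156)*1164 = 517*1164 = 601788)
((A - 8)/(-8 + 22))*u = ((-24/25 - 8)/(-8 + 22))*601788 = -224/25/14*601788 = -224/25*1/14*601788 = -16/25*601788 = -9628608/25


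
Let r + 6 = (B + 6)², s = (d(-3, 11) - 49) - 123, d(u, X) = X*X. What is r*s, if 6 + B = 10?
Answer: -4794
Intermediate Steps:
B = 4 (B = -6 + 10 = 4)
d(u, X) = X²
s = -51 (s = (11² - 49) - 123 = (121 - 49) - 123 = 72 - 123 = -51)
r = 94 (r = -6 + (4 + 6)² = -6 + 10² = -6 + 100 = 94)
r*s = 94*(-51) = -4794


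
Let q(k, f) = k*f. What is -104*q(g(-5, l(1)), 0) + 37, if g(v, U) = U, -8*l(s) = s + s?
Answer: 37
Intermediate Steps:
l(s) = -s/4 (l(s) = -(s + s)/8 = -s/4)
q(k, f) = f*k
-104*q(g(-5, l(1)), 0) + 37 = -0*(-¼*1) + 37 = -0*(-1)/4 + 37 = -104*0 + 37 = 0 + 37 = 37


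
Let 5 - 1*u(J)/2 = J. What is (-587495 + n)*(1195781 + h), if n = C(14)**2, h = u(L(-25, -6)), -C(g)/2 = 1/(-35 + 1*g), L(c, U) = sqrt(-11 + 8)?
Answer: -103270619736727/147 + 518170582*I*sqrt(3)/441 ≈ -7.0252e+11 + 2.0351e+6*I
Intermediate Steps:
L(c, U) = I*sqrt(3) (L(c, U) = sqrt(-3) = I*sqrt(3))
C(g) = -2/(-35 + g) (C(g) = -2/(-35 + 1*g) = -2/(-35 + g))
u(J) = 10 - 2*J
h = 10 - 2*I*sqrt(3) ≈ 10.0 - 3.4641*I
n = 4/441 (n = (-2/(-35 + 14))**2 = (-2/(-21))**2 = (-2*(-1/21))**2 = (2/21)**2 = 4/441 ≈ 0.0090703)
(-587495 + n)*(1195781 + h) = (-587495 + 4/441)*(1195781 + (10 - 2*I*sqrt(3))) = -259085291*(1195791 - 2*I*sqrt(3))/441 = -103270619736727/147 + 518170582*I*sqrt(3)/441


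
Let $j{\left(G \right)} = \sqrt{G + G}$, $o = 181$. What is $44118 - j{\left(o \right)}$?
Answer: $44118 - \sqrt{362} \approx 44099.0$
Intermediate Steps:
$j{\left(G \right)} = \sqrt{2} \sqrt{G}$ ($j{\left(G \right)} = \sqrt{2 G} = \sqrt{2} \sqrt{G}$)
$44118 - j{\left(o \right)} = 44118 - \sqrt{2} \sqrt{181} = 44118 - \sqrt{362}$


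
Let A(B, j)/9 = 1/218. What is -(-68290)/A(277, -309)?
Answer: 14887220/9 ≈ 1.6541e+6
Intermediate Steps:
A(B, j) = 9/218
-(-68290)/A(277, -309) = -(-68290)/9/218 = -(-68290)*218/9 = -1*(-14887220/9) = 14887220/9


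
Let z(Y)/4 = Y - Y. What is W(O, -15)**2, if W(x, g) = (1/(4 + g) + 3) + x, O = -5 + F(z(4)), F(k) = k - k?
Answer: 529/121 ≈ 4.3719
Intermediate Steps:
z(Y) = 0 (z(Y) = 4*(Y - Y) = 4*0 = 0)
F(k) = 0
O = -5 (O = -5 + 0 = -5)
W(x, g) = 3 + x + 1/(4 + g) (W(x, g) = (3 + 1/(4 + g)) + x = 3 + x + 1/(4 + g))
W(O, -15)**2 = ((13 + 3*(-15) + 4*(-5) - 15*(-5))/(4 - 15))**2 = ((13 - 45 - 20 + 75)/(-11))**2 = (-1/11*23)**2 = (-23/11)**2 = 529/121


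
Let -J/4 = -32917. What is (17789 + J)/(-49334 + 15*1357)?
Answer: -149457/28979 ≈ -5.1574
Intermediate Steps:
J = 131668 (J = -4*(-32917) = 131668)
(17789 + J)/(-49334 + 15*1357) = (17789 + 131668)/(-49334 + 15*1357) = 149457/(-49334 + 20355) = 149457/(-28979) = 149457*(-1/28979) = -149457/28979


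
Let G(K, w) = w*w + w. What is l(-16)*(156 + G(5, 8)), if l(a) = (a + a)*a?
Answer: 116736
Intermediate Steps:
G(K, w) = w + w**2 (G(K, w) = w**2 + w = w + w**2)
l(a) = 2*a**2 (l(a) = (2*a)*a = 2*a**2)
l(-16)*(156 + G(5, 8)) = (2*(-16)**2)*(156 + 8*(1 + 8)) = (2*256)*(156 + 8*9) = 512*(156 + 72) = 512*228 = 116736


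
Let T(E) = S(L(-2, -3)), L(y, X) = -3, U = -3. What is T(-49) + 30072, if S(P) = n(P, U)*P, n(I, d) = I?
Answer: 30081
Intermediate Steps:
S(P) = P² (S(P) = P*P = P²)
T(E) = 9 (T(E) = (-3)² = 9)
T(-49) + 30072 = 9 + 30072 = 30081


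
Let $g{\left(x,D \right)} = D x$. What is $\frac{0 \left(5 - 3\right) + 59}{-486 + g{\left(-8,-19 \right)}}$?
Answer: $- \frac{59}{334} \approx -0.17665$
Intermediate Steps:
$\frac{0 \left(5 - 3\right) + 59}{-486 + g{\left(-8,-19 \right)}} = \frac{0 \left(5 - 3\right) + 59}{-486 - -152} = \frac{0 \cdot 2 + 59}{-486 + 152} = \frac{0 + 59}{-334} = 59 \left(- \frac{1}{334}\right) = - \frac{59}{334}$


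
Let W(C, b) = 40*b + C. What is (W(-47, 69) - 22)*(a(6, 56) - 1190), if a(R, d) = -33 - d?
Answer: -3441789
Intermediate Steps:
W(C, b) = C + 40*b
(W(-47, 69) - 22)*(a(6, 56) - 1190) = ((-47 + 40*69) - 22)*((-33 - 1*56) - 1190) = ((-47 + 2760) - 22)*((-33 - 56) - 1190) = (2713 - 22)*(-89 - 1190) = 2691*(-1279) = -3441789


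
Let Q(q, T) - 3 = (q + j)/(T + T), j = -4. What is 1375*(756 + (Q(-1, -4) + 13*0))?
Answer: 8355875/8 ≈ 1.0445e+6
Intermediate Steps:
Q(q, T) = 3 + (-4 + q)/(2*T) (Q(q, T) = 3 + (q - 4)/(T + T) = 3 + (-4 + q)/((2*T)) = 3 + (-4 + q)*(1/(2*T)) = 3 + (-4 + q)/(2*T))
1375*(756 + (Q(-1, -4) + 13*0)) = 1375*(756 + ((½)*(-4 - 1 + 6*(-4))/(-4) + 13*0)) = 1375*(756 + ((½)*(-¼)*(-4 - 1 - 24) + 0)) = 1375*(756 + ((½)*(-¼)*(-29) + 0)) = 1375*(756 + (29/8 + 0)) = 1375*(756 + 29/8) = 1375*(6077/8) = 8355875/8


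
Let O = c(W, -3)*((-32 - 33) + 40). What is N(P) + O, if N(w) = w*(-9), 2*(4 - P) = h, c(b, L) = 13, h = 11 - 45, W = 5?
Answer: -514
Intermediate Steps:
h = -34
P = 21 (P = 4 - ½*(-34) = 4 + 17 = 21)
N(w) = -9*w
O = -325 (O = 13*((-32 - 33) + 40) = 13*(-65 + 40) = 13*(-25) = -325)
N(P) + O = -9*21 - 325 = -189 - 325 = -514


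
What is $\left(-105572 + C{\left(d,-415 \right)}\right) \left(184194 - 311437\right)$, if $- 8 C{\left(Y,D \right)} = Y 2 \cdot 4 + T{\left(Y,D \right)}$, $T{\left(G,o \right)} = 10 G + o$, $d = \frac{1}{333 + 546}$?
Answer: $\frac{31472179153497}{2344} \approx 1.3427 \cdot 10^{10}$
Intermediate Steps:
$d = \frac{1}{879} \approx 0.0011377$
$T{\left(G,o \right)} = o + 10 G$
$C{\left(Y,D \right)} = - \frac{9 Y}{4} - \frac{D}{8}$ ($C{\left(Y,D \right)} = - \frac{Y 2 \cdot 4 + \left(D + 10 Y\right)}{8} = - \frac{2 Y 4 + \left(D + 10 Y\right)}{8} = - \frac{8 Y + \left(D + 10 Y\right)}{8} = - \frac{D + 18 Y}{8} = - \frac{9 Y}{4} - \frac{D}{8}$)
$\left(-105572 + C{\left(d,-415 \right)}\right) \left(184194 - 311437\right) = \left(-105572 - - \frac{121589}{2344}\right) \left(184194 - 311437\right) = \left(-105572 + \left(- \frac{3}{1172} + \frac{415}{8}\right)\right) \left(-127243\right) = \left(-105572 + \frac{121589}{2344}\right) \left(-127243\right) = \left(- \frac{247339179}{2344}\right) \left(-127243\right) = \frac{31472179153497}{2344}$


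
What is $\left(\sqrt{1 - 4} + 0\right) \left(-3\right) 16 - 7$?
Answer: $-7 - 48 i \sqrt{3} \approx -7.0 - 83.138 i$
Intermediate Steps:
$\left(\sqrt{1 - 4} + 0\right) \left(-3\right) 16 - 7 = \left(\sqrt{-3} + 0\right) \left(-3\right) 16 - 7 = \left(i \sqrt{3} + 0\right) \left(-3\right) 16 - 7 = i \sqrt{3} \left(-3\right) 16 - 7 = - 3 i \sqrt{3} \cdot 16 - 7 = - 48 i \sqrt{3} - 7 = -7 - 48 i \sqrt{3}$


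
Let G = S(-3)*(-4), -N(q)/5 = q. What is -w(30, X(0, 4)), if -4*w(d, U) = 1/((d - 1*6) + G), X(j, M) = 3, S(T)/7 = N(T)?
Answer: -1/1584 ≈ -0.00063131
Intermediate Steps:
N(q) = -5*q
S(T) = -35*T (S(T) = 7*(-5*T) = -35*T)
G = -420 (G = -35*(-3)*(-4) = 105*(-4) = -420)
w(d, U) = -1/(4*(-426 + d)) (w(d, U) = -1/(4*((d - 1*6) - 420)) = -1/(4*((d - 6) - 420)) = -1/(4*((-6 + d) - 420)) = -1/(4*(-426 + d)))
-w(30, X(0, 4)) = -(-1)/(-1704 + 4*30) = -(-1)/(-1704 + 120) = -(-1)/(-1584) = -(-1)*(-1)/1584 = -1*1/1584 = -1/1584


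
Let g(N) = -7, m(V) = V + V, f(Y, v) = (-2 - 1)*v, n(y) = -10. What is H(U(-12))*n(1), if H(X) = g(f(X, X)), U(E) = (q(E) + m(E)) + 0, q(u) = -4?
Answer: 70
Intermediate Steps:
f(Y, v) = -3*v
m(V) = 2*V
U(E) = -4 + 2*E (U(E) = (-4 + 2*E) + 0 = -4 + 2*E)
H(X) = -7
H(U(-12))*n(1) = -7*(-10) = 70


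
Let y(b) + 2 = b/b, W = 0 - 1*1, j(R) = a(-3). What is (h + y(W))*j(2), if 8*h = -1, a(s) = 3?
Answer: -27/8 ≈ -3.3750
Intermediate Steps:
h = -⅛ (h = (⅛)*(-1) = -⅛ ≈ -0.12500)
j(R) = 3
W = -1 (W = 0 - 1 = -1)
y(b) = -1 (y(b) = -2 + b/b = -2 + 1 = -1)
(h + y(W))*j(2) = (-⅛ - 1)*3 = -9/8*3 = -27/8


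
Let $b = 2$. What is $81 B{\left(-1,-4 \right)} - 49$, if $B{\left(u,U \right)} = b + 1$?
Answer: $194$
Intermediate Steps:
$B{\left(u,U \right)} = 3$ ($B{\left(u,U \right)} = 2 + 1 = 3$)
$81 B{\left(-1,-4 \right)} - 49 = 81 \cdot 3 - 49 = 243 - 49 = 194$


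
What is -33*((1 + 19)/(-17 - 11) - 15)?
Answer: 3630/7 ≈ 518.57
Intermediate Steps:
-33*((1 + 19)/(-17 - 11) - 15) = -33*(20/(-28) - 15) = -33*(20*(-1/28) - 15) = -33*(-5/7 - 15) = -33*(-110/7) = 3630/7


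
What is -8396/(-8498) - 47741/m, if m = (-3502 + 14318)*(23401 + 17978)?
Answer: 1878634146763/1901662316736 ≈ 0.98789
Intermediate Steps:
m = 447555264 (m = 10816*41379 = 447555264)
-8396/(-8498) - 47741/m = -8396/(-8498) - 47741/447555264 = -8396*(-1/8498) - 47741*1/447555264 = 4198/4249 - 47741/447555264 = 1878634146763/1901662316736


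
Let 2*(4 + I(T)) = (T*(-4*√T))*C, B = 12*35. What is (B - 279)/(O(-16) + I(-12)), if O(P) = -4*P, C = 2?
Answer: 235/868 - 94*I*√3/217 ≈ 0.27074 - 0.75029*I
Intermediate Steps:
B = 420
I(T) = -4 - 4*T^(3/2) (I(T) = -4 + ((T*(-4*√T))*2)/2 = -4 + (-4*T^(3/2)*2)/2 = -4 + (-8*T^(3/2))/2 = -4 - 4*T^(3/2))
(B - 279)/(O(-16) + I(-12)) = (420 - 279)/(-4*(-16) + (-4 - (-96)*I*√3)) = 141/(64 + (-4 - (-96)*I*√3)) = 141/(64 + (-4 + 96*I*√3)) = 141/(60 + 96*I*√3)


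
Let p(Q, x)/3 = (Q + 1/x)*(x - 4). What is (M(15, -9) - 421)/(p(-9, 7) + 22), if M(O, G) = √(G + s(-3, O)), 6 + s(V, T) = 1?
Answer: 2947/404 - 7*I*√14/404 ≈ 7.2946 - 0.064831*I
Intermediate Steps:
s(V, T) = -5 (s(V, T) = -6 + 1 = -5)
p(Q, x) = 3*(-4 + x)*(Q + 1/x) (p(Q, x) = 3*((Q + 1/x)*(x - 4)) = 3*((Q + 1/x)*(-4 + x)) = 3*((-4 + x)*(Q + 1/x)) = 3*(-4 + x)*(Q + 1/x))
M(O, G) = √(-5 + G) (M(O, G) = √(G - 5) = √(-5 + G))
(M(15, -9) - 421)/(p(-9, 7) + 22) = (√(-5 - 9) - 421)/((3 - 12*(-9) - 12/7 + 3*(-9)*7) + 22) = (√(-14) - 421)/((3 + 108 - 12*⅐ - 189) + 22) = (I*√14 - 421)/((3 + 108 - 12/7 - 189) + 22) = (-421 + I*√14)/(-558/7 + 22) = (-421 + I*√14)/(-404/7) = (-421 + I*√14)*(-7/404) = 2947/404 - 7*I*√14/404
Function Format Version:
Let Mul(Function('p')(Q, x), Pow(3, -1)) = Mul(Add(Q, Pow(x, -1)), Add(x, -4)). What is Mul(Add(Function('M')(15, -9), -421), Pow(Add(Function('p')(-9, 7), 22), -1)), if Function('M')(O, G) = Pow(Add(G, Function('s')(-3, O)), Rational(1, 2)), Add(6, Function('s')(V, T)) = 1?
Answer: Add(Rational(2947, 404), Mul(Rational(-7, 404), I, Pow(14, Rational(1, 2)))) ≈ Add(7.2946, Mul(-0.064831, I))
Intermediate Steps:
Function('s')(V, T) = -5 (Function('s')(V, T) = Add(-6, 1) = -5)
Function('p')(Q, x) = Mul(3, Add(-4, x), Add(Q, Pow(x, -1))) (Function('p')(Q, x) = Mul(3, Mul(Add(Q, Pow(x, -1)), Add(x, -4))) = Mul(3, Mul(Add(Q, Pow(x, -1)), Add(-4, x))) = Mul(3, Mul(Add(-4, x), Add(Q, Pow(x, -1)))) = Mul(3, Add(-4, x), Add(Q, Pow(x, -1))))
Function('M')(O, G) = Pow(Add(-5, G), Rational(1, 2)) (Function('M')(O, G) = Pow(Add(G, -5), Rational(1, 2)) = Pow(Add(-5, G), Rational(1, 2)))
Mul(Add(Function('M')(15, -9), -421), Pow(Add(Function('p')(-9, 7), 22), -1)) = Mul(Add(Pow(Add(-5, -9), Rational(1, 2)), -421), Pow(Add(Add(3, Mul(-12, -9), Mul(-12, Pow(7, -1)), Mul(3, -9, 7)), 22), -1)) = Mul(Add(Pow(-14, Rational(1, 2)), -421), Pow(Add(Add(3, 108, Mul(-12, Rational(1, 7)), -189), 22), -1)) = Mul(Add(Mul(I, Pow(14, Rational(1, 2))), -421), Pow(Add(Add(3, 108, Rational(-12, 7), -189), 22), -1)) = Mul(Add(-421, Mul(I, Pow(14, Rational(1, 2)))), Pow(Add(Rational(-558, 7), 22), -1)) = Mul(Add(-421, Mul(I, Pow(14, Rational(1, 2)))), Pow(Rational(-404, 7), -1)) = Mul(Add(-421, Mul(I, Pow(14, Rational(1, 2)))), Rational(-7, 404)) = Add(Rational(2947, 404), Mul(Rational(-7, 404), I, Pow(14, Rational(1, 2))))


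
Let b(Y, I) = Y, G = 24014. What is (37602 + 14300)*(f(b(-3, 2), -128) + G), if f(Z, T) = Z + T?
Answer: 1239575466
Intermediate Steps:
f(Z, T) = T + Z
(37602 + 14300)*(f(b(-3, 2), -128) + G) = (37602 + 14300)*((-128 - 3) + 24014) = 51902*(-131 + 24014) = 51902*23883 = 1239575466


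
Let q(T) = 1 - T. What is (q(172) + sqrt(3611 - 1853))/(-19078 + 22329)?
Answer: -171/3251 + sqrt(1758)/3251 ≈ -0.039702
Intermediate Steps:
(q(172) + sqrt(3611 - 1853))/(-19078 + 22329) = ((1 - 1*172) + sqrt(3611 - 1853))/(-19078 + 22329) = ((1 - 172) + sqrt(1758))/3251 = (-171 + sqrt(1758))*(1/3251) = -171/3251 + sqrt(1758)/3251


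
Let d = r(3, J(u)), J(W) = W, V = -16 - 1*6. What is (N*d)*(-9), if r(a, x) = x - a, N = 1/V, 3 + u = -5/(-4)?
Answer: -171/88 ≈ -1.9432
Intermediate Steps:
u = -7/4 (u = -3 - 5/(-4) = -3 - 5*(-¼) = -3 + 5/4 = -7/4 ≈ -1.7500)
V = -22 (V = -16 - 6 = -22)
N = -1/22 (N = 1/(-22) = -1/22 ≈ -0.045455)
d = -19/4 (d = -7/4 - 1*3 = -7/4 - 3 = -19/4 ≈ -4.7500)
(N*d)*(-9) = -1/22*(-19/4)*(-9) = (19/88)*(-9) = -171/88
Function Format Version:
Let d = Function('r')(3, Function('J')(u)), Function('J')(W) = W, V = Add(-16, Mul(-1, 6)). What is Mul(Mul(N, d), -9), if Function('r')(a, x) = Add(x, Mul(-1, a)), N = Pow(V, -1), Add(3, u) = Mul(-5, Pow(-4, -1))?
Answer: Rational(-171, 88) ≈ -1.9432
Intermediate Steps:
u = Rational(-7, 4) (u = Add(-3, Mul(-5, Pow(-4, -1))) = Add(-3, Mul(-5, Rational(-1, 4))) = Add(-3, Rational(5, 4)) = Rational(-7, 4) ≈ -1.7500)
V = -22 (V = Add(-16, -6) = -22)
N = Rational(-1, 22) (N = Pow(-22, -1) = Rational(-1, 22) ≈ -0.045455)
d = Rational(-19, 4) (d = Add(Rational(-7, 4), Mul(-1, 3)) = Add(Rational(-7, 4), -3) = Rational(-19, 4) ≈ -4.7500)
Mul(Mul(N, d), -9) = Mul(Mul(Rational(-1, 22), Rational(-19, 4)), -9) = Mul(Rational(19, 88), -9) = Rational(-171, 88)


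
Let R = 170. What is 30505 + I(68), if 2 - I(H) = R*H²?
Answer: -755573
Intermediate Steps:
I(H) = 2 - 170*H²
30505 + I(68) = 30505 + (2 - 170*68²) = 30505 + (2 - 170*4624) = 30505 + (2 - 786080) = 30505 - 786078 = -755573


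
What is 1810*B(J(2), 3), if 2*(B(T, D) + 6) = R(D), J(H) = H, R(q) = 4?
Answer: -7240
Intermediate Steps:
B(T, D) = -4 (B(T, D) = -6 + (1/2)*4 = -6 + 2 = -4)
1810*B(J(2), 3) = 1810*(-4) = -7240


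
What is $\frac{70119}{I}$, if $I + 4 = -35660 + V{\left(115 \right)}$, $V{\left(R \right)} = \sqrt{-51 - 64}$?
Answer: $- \frac{2500724016}{1271921011} - \frac{70119 i \sqrt{115}}{1271921011} \approx -1.9661 - 0.00059119 i$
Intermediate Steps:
$V{\left(R \right)} = i \sqrt{115}$ ($V{\left(R \right)} = \sqrt{-115} = i \sqrt{115}$)
$I = -35664 + i \sqrt{115}$ ($I = -4 - \left(35660 - i \sqrt{115}\right) = -35664 + i \sqrt{115} \approx -35664.0 + 10.724 i$)
$\frac{70119}{I} = \frac{70119}{-35664 + i \sqrt{115}}$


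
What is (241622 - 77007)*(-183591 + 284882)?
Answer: 16674017965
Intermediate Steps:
(241622 - 77007)*(-183591 + 284882) = 164615*101291 = 16674017965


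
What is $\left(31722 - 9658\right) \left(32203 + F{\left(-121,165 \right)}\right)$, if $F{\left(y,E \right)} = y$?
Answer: $707857248$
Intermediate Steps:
$\left(31722 - 9658\right) \left(32203 + F{\left(-121,165 \right)}\right) = \left(31722 - 9658\right) \left(32203 - 121\right) = 22064 \cdot 32082 = 707857248$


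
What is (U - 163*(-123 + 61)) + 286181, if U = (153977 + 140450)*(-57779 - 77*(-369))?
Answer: -8645846995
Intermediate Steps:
U = -8646143282 (U = 294427*(-57779 + 28413) = 294427*(-29366) = -8646143282)
(U - 163*(-123 + 61)) + 286181 = (-8646143282 - 163*(-123 + 61)) + 286181 = (-8646143282 - 163*(-62)) + 286181 = (-8646143282 + 10106) + 286181 = -8646133176 + 286181 = -8645846995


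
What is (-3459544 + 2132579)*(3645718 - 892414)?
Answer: -3653538042360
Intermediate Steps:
(-3459544 + 2132579)*(3645718 - 892414) = -1326965*2753304 = -3653538042360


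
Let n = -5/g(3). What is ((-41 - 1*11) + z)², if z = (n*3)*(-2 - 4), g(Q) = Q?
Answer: 484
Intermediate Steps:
n = -5/3 ≈ -1.6667
z = 30 (z = (-5/3*3)*(-2 - 4) = -5*(-6) = 30)
((-41 - 1*11) + z)² = ((-41 - 1*11) + 30)² = ((-41 - 11) + 30)² = (-52 + 30)² = (-22)² = 484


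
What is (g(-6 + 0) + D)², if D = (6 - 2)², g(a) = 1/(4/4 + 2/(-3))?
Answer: 361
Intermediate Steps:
g(a) = 3 (g(a) = 1/(4*(¼) + 2*(-⅓)) = 1/(1 - ⅔) = 1/(⅓) = 3)
D = 16 (D = 4² = 16)
(g(-6 + 0) + D)² = (3 + 16)² = 19² = 361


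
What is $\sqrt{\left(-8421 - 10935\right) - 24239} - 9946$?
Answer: $-9946 + i \sqrt{43595} \approx -9946.0 + 208.79 i$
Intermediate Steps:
$\sqrt{\left(-8421 - 10935\right) - 24239} - 9946 = \sqrt{-19356 - 24239} - 9946 = \sqrt{-43595} - 9946 = i \sqrt{43595} - 9946 = -9946 + i \sqrt{43595}$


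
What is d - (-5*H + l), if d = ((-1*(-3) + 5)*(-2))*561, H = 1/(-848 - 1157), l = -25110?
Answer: 6469733/401 ≈ 16134.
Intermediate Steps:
H = -1/2005 (H = 1/(-2005) = -1/2005 ≈ -0.00049875)
d = -8976 (d = ((3 + 5)*(-2))*561 = (8*(-2))*561 = -16*561 = -8976)
d - (-5*H + l) = -8976 - (-5*(-1/2005) - 25110) = -8976 - (1/401 - 25110) = -8976 - 1*(-10069109/401) = -8976 + 10069109/401 = 6469733/401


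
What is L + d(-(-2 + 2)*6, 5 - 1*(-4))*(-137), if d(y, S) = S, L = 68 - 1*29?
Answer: -1194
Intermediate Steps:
L = 39 (L = 68 - 29 = 39)
L + d(-(-2 + 2)*6, 5 - 1*(-4))*(-137) = 39 + (5 - 1*(-4))*(-137) = 39 + (5 + 4)*(-137) = 39 + 9*(-137) = 39 - 1233 = -1194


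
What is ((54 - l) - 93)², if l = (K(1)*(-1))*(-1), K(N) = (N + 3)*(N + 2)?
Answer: 2601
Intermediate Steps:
K(N) = (2 + N)*(3 + N) (K(N) = (3 + N)*(2 + N) = (2 + N)*(3 + N))
l = 12 (l = ((6 + 1² + 5*1)*(-1))*(-1) = ((6 + 1 + 5)*(-1))*(-1) = (12*(-1))*(-1) = -12*(-1) = 12)
((54 - l) - 93)² = ((54 - 1*12) - 93)² = ((54 - 12) - 93)² = (42 - 93)² = (-51)² = 2601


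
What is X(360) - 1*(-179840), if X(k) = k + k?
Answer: 180560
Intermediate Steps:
X(k) = 2*k
X(360) - 1*(-179840) = 2*360 - 1*(-179840) = 720 + 179840 = 180560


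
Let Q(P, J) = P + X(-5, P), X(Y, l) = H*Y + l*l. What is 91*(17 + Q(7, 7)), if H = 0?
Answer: 6643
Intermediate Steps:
X(Y, l) = l² (X(Y, l) = 0*Y + l*l = 0 + l² = l²)
Q(P, J) = P + P²
91*(17 + Q(7, 7)) = 91*(17 + 7*(1 + 7)) = 91*(17 + 7*8) = 91*(17 + 56) = 91*73 = 6643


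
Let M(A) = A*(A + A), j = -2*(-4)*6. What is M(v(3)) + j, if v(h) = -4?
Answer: 80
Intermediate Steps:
j = 48 (j = 8*6 = 48)
M(A) = 2*A² (M(A) = A*(2*A) = 2*A²)
M(v(3)) + j = 2*(-4)² + 48 = 2*16 + 48 = 32 + 48 = 80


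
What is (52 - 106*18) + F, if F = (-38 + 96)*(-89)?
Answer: -7018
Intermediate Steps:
F = -5162 (F = 58*(-89) = -5162)
(52 - 106*18) + F = (52 - 106*18) - 5162 = (52 - 1908) - 5162 = -1856 - 5162 = -7018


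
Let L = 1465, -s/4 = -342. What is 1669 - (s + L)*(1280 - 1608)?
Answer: 930893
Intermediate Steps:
s = 1368 (s = -4*(-342) = 1368)
1669 - (s + L)*(1280 - 1608) = 1669 - (1368 + 1465)*(1280 - 1608) = 1669 - 2833*(-328) = 1669 - 1*(-929224) = 1669 + 929224 = 930893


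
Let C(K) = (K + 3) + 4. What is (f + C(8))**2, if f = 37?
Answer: 2704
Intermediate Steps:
C(K) = 7 + K (C(K) = (3 + K) + 4 = 7 + K)
(f + C(8))**2 = (37 + (7 + 8))**2 = (37 + 15)**2 = 52**2 = 2704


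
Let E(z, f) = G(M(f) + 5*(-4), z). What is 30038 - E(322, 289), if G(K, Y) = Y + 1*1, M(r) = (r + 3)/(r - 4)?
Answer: 29715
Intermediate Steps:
M(r) = (3 + r)/(-4 + r)
G(K, Y) = 1 + Y (G(K, Y) = Y + 1 = 1 + Y)
E(z, f) = 1 + z
30038 - E(322, 289) = 30038 - (1 + 322) = 30038 - 1*323 = 30038 - 323 = 29715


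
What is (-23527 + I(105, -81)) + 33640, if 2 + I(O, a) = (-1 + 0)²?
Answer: 10112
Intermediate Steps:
I(O, a) = -1 (I(O, a) = -2 + (-1 + 0)² = -2 + (-1)² = -2 + 1 = -1)
(-23527 + I(105, -81)) + 33640 = (-23527 - 1) + 33640 = -23528 + 33640 = 10112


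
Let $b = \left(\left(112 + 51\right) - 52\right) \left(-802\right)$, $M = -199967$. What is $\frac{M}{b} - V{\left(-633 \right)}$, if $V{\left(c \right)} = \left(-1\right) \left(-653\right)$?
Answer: $- \frac{57931399}{89022} \approx -650.75$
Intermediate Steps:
$V{\left(c \right)} = 653$
$b = -89022$ ($b = \left(163 - 52\right) \left(-802\right) = 111 \left(-802\right) = -89022$)
$\frac{M}{b} - V{\left(-633 \right)} = - \frac{199967}{-89022} - 653 = \left(-199967\right) \left(- \frac{1}{89022}\right) - 653 = \frac{199967}{89022} - 653 = - \frac{57931399}{89022}$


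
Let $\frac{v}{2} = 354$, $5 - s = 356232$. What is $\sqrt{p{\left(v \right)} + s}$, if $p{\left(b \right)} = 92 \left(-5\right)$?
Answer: $i \sqrt{356687} \approx 597.23 i$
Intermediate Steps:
$s = -356227$ ($s = 5 - 356232 = -356227$)
$v = 708$ ($v = 2 \cdot 354 = 708$)
$p{\left(b \right)} = -460$
$\sqrt{p{\left(v \right)} + s} = \sqrt{-460 - 356227} = \sqrt{-356687} = i \sqrt{356687}$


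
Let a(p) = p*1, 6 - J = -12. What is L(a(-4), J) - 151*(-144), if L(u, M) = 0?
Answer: 21744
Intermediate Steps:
J = 18 (J = 6 - 1*(-12) = 6 + 12 = 18)
a(p) = p
L(a(-4), J) - 151*(-144) = 0 - 151*(-144) = 0 + 21744 = 21744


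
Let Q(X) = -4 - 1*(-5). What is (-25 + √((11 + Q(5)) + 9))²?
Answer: (25 - √21)² ≈ 416.87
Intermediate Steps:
Q(X) = 1 (Q(X) = -4 + 5 = 1)
(-25 + √((11 + Q(5)) + 9))² = (-25 + √((11 + 1) + 9))² = (-25 + √(12 + 9))² = (-25 + √21)²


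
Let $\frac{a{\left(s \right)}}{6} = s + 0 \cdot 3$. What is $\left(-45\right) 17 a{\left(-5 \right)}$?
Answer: $22950$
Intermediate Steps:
$a{\left(s \right)} = 6 s$ ($a{\left(s \right)} = 6 \left(s + 0 \cdot 3\right) = 6 \left(s + 0\right) = 6 s$)
$\left(-45\right) 17 a{\left(-5 \right)} = \left(-45\right) 17 \cdot 6 \left(-5\right) = \left(-765\right) \left(-30\right) = 22950$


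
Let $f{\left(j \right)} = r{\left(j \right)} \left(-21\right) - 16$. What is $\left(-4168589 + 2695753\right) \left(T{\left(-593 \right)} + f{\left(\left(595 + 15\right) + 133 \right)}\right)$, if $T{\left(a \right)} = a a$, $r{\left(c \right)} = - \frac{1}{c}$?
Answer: $- \frac{384798052632240}{743} \approx -5.179 \cdot 10^{11}$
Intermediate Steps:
$T{\left(a \right)} = a^{2}$
$f{\left(j \right)} = -16 + \frac{21}{j}$ ($f{\left(j \right)} = - \frac{1}{j} \left(-21\right) - 16 = \frac{21}{j} - 16 = -16 + \frac{21}{j}$)
$\left(-4168589 + 2695753\right) \left(T{\left(-593 \right)} + f{\left(\left(595 + 15\right) + 133 \right)}\right) = \left(-4168589 + 2695753\right) \left(\left(-593\right)^{2} - \left(16 - \frac{21}{\left(595 + 15\right) + 133}\right)\right) = - 1472836 \left(351649 - \left(16 - \frac{21}{610 + 133}\right)\right) = - 1472836 \left(351649 - \left(16 - \frac{21}{743}\right)\right) = - 1472836 \left(351649 + \left(-16 + 21 \cdot \frac{1}{743}\right)\right) = - 1472836 \left(351649 + \left(-16 + \frac{21}{743}\right)\right) = - 1472836 \left(351649 - \frac{11867}{743}\right) = \left(-1472836\right) \frac{261263340}{743} = - \frac{384798052632240}{743}$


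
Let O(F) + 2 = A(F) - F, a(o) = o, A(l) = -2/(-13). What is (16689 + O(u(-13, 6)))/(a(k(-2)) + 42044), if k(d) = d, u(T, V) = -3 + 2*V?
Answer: 36136/91091 ≈ 0.39670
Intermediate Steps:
A(l) = 2/13 (A(l) = -2*(-1/13) = 2/13)
O(F) = -24/13 - F (O(F) = -2 + (2/13 - F) = -24/13 - F)
(16689 + O(u(-13, 6)))/(a(k(-2)) + 42044) = (16689 + (-24/13 - (-3 + 2*6)))/(-2 + 42044) = (16689 + (-24/13 - (-3 + 12)))/42042 = (16689 + (-24/13 - 1*9))*(1/42042) = (16689 + (-24/13 - 9))*(1/42042) = (16689 - 141/13)*(1/42042) = (216816/13)*(1/42042) = 36136/91091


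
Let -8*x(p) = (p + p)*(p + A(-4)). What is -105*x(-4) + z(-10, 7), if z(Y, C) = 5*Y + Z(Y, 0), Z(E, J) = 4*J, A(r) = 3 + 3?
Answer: -260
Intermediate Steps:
A(r) = 6
x(p) = -p*(6 + p)/4 (x(p) = -(p + p)*(p + 6)/8 = -2*p*(6 + p)/8 = -p*(6 + p)/4)
z(Y, C) = 5*Y (z(Y, C) = 5*Y + 4*0 = 5*Y + 0 = 5*Y)
-105*x(-4) + z(-10, 7) = -(-105)*(-4)*(6 - 4)/4 + 5*(-10) = -(-105)*(-4)*2/4 - 50 = -105*2 - 50 = -210 - 50 = -260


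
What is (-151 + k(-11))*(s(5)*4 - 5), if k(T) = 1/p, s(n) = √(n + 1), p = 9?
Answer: 6790/9 - 5432*√6/9 ≈ -723.96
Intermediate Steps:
s(n) = √(1 + n)
k(T) = ⅑ (k(T) = 1/9 = ⅑)
(-151 + k(-11))*(s(5)*4 - 5) = (-151 + ⅑)*(√(1 + 5)*4 - 5) = -1358*(√6*4 - 5)/9 = -1358*(4*√6 - 5)/9 = -1358*(-5 + 4*√6)/9 = 6790/9 - 5432*√6/9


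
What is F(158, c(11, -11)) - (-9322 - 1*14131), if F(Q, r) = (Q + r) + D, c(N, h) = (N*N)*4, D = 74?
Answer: 24169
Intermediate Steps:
c(N, h) = 4*N**2 (c(N, h) = N**2*4 = 4*N**2)
F(Q, r) = 74 + Q + r (F(Q, r) = (Q + r) + 74 = 74 + Q + r)
F(158, c(11, -11)) - (-9322 - 1*14131) = (74 + 158 + 4*11**2) - (-9322 - 1*14131) = (74 + 158 + 4*121) - (-9322 - 14131) = (74 + 158 + 484) - 1*(-23453) = 716 + 23453 = 24169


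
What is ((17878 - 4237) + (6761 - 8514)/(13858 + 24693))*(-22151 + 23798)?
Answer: 866111905386/38551 ≈ 2.2467e+7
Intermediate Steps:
((17878 - 4237) + (6761 - 8514)/(13858 + 24693))*(-22151 + 23798) = (13641 - 1753/38551)*1647 = (525872438/38551)*1647 = 866111905386/38551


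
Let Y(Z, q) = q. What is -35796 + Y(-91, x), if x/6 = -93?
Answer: -36354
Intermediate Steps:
x = -558 (x = 6*(-93) = -558)
-35796 + Y(-91, x) = -35796 - 558 = -36354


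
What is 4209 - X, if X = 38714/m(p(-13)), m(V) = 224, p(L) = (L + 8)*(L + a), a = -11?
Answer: 452051/112 ≈ 4036.2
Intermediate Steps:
p(L) = (-11 + L)*(8 + L) (p(L) = (L + 8)*(L - 11) = (8 + L)*(-11 + L) = (-11 + L)*(8 + L))
X = 19357/112 (X = 38714/224 = 38714*(1/224) = 19357/112 ≈ 172.83)
4209 - X = 4209 - 1*19357/112 = 4209 - 19357/112 = 452051/112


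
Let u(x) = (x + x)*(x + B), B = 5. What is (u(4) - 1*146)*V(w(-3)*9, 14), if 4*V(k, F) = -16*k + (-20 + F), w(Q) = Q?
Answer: -7881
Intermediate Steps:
u(x) = 2*x*(5 + x) (u(x) = (x + x)*(x + 5) = (2*x)*(5 + x) = 2*x*(5 + x))
V(k, F) = -5 - 4*k + F/4 (V(k, F) = (-16*k + (-20 + F))/4 = (-20 + F - 16*k)/4 = -5 - 4*k + F/4)
(u(4) - 1*146)*V(w(-3)*9, 14) = (2*4*(5 + 4) - 1*146)*(-5 - (-12)*9 + (1/4)*14) = (2*4*9 - 146)*(-5 - 4*(-27) + 7/2) = (72 - 146)*(-5 + 108 + 7/2) = -74*213/2 = -7881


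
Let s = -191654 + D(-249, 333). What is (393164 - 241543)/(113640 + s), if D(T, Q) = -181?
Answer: -151621/78195 ≈ -1.9390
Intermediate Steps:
s = -191835 (s = -191654 - 181 = -191835)
(393164 - 241543)/(113640 + s) = (393164 - 241543)/(113640 - 191835) = 151621/(-78195) = 151621*(-1/78195) = -151621/78195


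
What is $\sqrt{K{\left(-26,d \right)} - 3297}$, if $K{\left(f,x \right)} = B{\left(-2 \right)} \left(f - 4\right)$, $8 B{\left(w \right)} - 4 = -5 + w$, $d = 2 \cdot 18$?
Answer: $\frac{i \sqrt{13143}}{2} \approx 57.321 i$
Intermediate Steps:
$d = 36$
$B{\left(w \right)} = - \frac{1}{8} + \frac{w}{8}$ ($B{\left(w \right)} = \frac{1}{2} + \frac{-5 + w}{8} = \frac{1}{2} + \left(- \frac{5}{8} + \frac{w}{8}\right) = - \frac{1}{8} + \frac{w}{8}$)
$K{\left(f,x \right)} = \frac{3}{2} - \frac{3 f}{8}$ ($K{\left(f,x \right)} = \left(- \frac{1}{8} + \frac{1}{8} \left(-2\right)\right) \left(f - 4\right) = \left(- \frac{1}{8} - \frac{1}{4}\right) \left(-4 + f\right) = - \frac{3 \left(-4 + f\right)}{8} = \frac{3}{2} - \frac{3 f}{8}$)
$\sqrt{K{\left(-26,d \right)} - 3297} = \sqrt{\left(\frac{3}{2} - - \frac{39}{4}\right) - 3297} = \sqrt{\left(\frac{3}{2} + \frac{39}{4}\right) - 3297} = \sqrt{\frac{45}{4} - 3297} = \sqrt{- \frac{13143}{4}} = \frac{i \sqrt{13143}}{2}$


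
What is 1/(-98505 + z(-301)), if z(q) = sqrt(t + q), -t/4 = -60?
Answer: -98505/9703235086 - I*sqrt(61)/9703235086 ≈ -1.0152e-5 - 8.0491e-10*I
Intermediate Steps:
t = 240 (t = -4*(-60) = 240)
z(q) = sqrt(240 + q)
1/(-98505 + z(-301)) = 1/(-98505 + sqrt(240 - 301)) = 1/(-98505 + sqrt(-61)) = 1/(-98505 + I*sqrt(61))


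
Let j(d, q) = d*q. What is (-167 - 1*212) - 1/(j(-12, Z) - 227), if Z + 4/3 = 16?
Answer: -152736/403 ≈ -379.00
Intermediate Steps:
Z = 44/3 (Z = -4/3 + 16 = 44/3 ≈ 14.667)
(-167 - 1*212) - 1/(j(-12, Z) - 227) = (-167 - 1*212) - 1/(-12*44/3 - 227) = (-167 - 212) - 1/(-176 - 227) = -379 - 1/(-403) = -379 - 1*(-1/403) = -379 + 1/403 = -152736/403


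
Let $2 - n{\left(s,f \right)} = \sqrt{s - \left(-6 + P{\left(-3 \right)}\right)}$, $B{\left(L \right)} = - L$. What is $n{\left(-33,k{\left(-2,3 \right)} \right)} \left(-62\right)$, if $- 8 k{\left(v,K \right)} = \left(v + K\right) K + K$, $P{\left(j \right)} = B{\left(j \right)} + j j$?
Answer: $-124 + 62 i \sqrt{39} \approx -124.0 + 387.19 i$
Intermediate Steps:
$P{\left(j \right)} = j^{2} - j$ ($P{\left(j \right)} = - j + j j = - j + j^{2} = j^{2} - j$)
$k{\left(v,K \right)} = - \frac{K}{8} - \frac{K \left(K + v\right)}{8}$ ($k{\left(v,K \right)} = - \frac{\left(v + K\right) K + K}{8} = - \frac{\left(K + v\right) K + K}{8} = - \frac{K \left(K + v\right) + K}{8} = - \frac{K + K \left(K + v\right)}{8} = - \frac{K}{8} - \frac{K \left(K + v\right)}{8}$)
$n{\left(s,f \right)} = 2 - \sqrt{-6 + s}$ ($n{\left(s,f \right)} = 2 - \sqrt{s + \left(6 - - 3 \left(-1 - 3\right)\right)} = 2 - \sqrt{s + \left(6 - \left(-3\right) \left(-4\right)\right)} = 2 - \sqrt{s + \left(6 - 12\right)} = 2 - \sqrt{s - 6} = 2 - \sqrt{-6 + s}$)
$n{\left(-33,k{\left(-2,3 \right)} \right)} \left(-62\right) = \left(2 - \sqrt{-6 - 33}\right) \left(-62\right) = \left(2 - \sqrt{-39}\right) \left(-62\right) = \left(2 - i \sqrt{39}\right) \left(-62\right) = -124 + 62 i \sqrt{39}$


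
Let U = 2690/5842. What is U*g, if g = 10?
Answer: 13450/2921 ≈ 4.6046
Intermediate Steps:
U = 1345/2921 (U = 2690*(1/5842) = 1345/2921 ≈ 0.46046)
U*g = (1345/2921)*10 = 13450/2921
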